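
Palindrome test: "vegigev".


Word: "vegigev"
Reversed: "vegigev"
Forward == Backward? vegigev == vegigev
Palindrome = Yes


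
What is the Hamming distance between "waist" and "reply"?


Comparing character by character (same length = 5):
  Pos 0: 'w' vs 'r' !=
  Pos 1: 'a' vs 'e' !=
  Pos 2: 'i' vs 'p' !=
  Pos 3: 's' vs 'l' !=
  Pos 4: 't' vs 'y' !=
Hamming distance = 5


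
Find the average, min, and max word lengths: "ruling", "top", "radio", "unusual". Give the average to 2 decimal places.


Lengths: "ruling"=6, "top"=3, "radio"=5, "unusual"=7
Sum = 21, Count = 4
Average = 21/4 = 5.25
= avg=5.25, min=3, max=7


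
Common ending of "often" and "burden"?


Word 1: "often"
Word 2: "burden"
Comparing from end:
  Pos -1: 'n' == 'n'
  Pos -2: 'e' == 'e'
  Pos -3: 't' != 'd' (stop)
LCS = "en" (length 2)


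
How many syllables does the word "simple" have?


Word: "simple"
Syllable breakdown: sim-ple
Counting: 2 parts
= 2 syllables


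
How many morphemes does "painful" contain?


Word: "painful"
Morphemes: pain | -ful
Each morpheme carries meaning
= 2 morphemes


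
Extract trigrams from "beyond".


Word: "beyond" (length 6)
Number of trigrams = 6 - 3 + 1 = 4
  Position 0: "bey"
  Position 1: "eyo"
  Position 2: "yon"
  Position 3: "ond"
Trigrams = "bey", "eyo", "yon", "ond"


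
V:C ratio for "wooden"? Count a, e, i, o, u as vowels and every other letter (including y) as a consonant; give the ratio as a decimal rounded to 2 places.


Word: "wooden"
Vowels (a,e,i,o,u): 3
Consonants: 3
Ratio = 3/3
= 1.00


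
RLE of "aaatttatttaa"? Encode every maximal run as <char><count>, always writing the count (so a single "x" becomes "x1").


String: "aaatttatttaa"
Scanning for consecutive runs:
  'a' x 3
  't' x 3
  'a' x 1
  't' x 3
  'a' x 2
RLE = "a3t3a1t3a2"


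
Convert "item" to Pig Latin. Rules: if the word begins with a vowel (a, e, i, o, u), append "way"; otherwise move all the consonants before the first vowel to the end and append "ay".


Word: "item"
Starts with vowel → add 'way'
Pig Latin = "itemway"


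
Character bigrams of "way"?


Word: "way" (length 3)
Number of bigrams = 3 - 2 + 1 = 2
  Position 0: "wa"
  Position 1: "ay"
Bigrams = "wa", "ay"


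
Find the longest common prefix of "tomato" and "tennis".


Word 1: "tomato"
Word 2: "tennis"
Comparing from start:
  Pos 0: 't' == 't'
  Pos 1: 'o' != 'e' (stop)
LCP = "t" (length 1)


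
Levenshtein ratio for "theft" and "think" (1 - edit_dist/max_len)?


Word 1: "theft" (length 5)
Word 2: "think" (length 5)
One optimal edit sequence:
  1. keep 't'
  2. keep 'h'
  3. substitute 'e' -> 'i'  (+1)
  4. substitute 'f' -> 'n'  (+1)
  5. substitute 't' -> 'k'  (+1)
Edit distance = 3
Max length = max(5, 5) = 5
Similarity = 1 - 3/5
= 0.4000


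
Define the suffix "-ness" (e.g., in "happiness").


Suffix: -ness
Example: happiness (happy + -ness, with a spelling change)
Meaning = state of being


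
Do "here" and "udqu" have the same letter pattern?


Pattern of "here": [0, 1, 2, 1]
Pattern of "udqu": [0, 1, 2, 0]
Patterns do not match
Same pattern = No


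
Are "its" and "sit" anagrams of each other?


Word 1: "its" → sorted: ist
Word 2: "sit" → sorted: ist
Same letters? ist == ist
Anagram = Yes


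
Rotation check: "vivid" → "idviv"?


Word: "vivid", Candidate: "idviv"
Method: check if candidate is substring of word+word
"vividvivid" contains "idviv"? Yes
Is rotation = Yes


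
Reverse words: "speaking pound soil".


Original: "speaking pound soil"
Words (1..n): speaking | pound | soil
Reversed (n..1): soil | pound | speaking
Result = "soil pound speaking"


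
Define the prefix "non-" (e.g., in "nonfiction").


Prefix: non-
As in: nonfiction -> non- + fiction
Meaning = not


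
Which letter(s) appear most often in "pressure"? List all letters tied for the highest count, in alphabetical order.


Word: "pressure"
Letter counts:
  'e': 2
  'p': 1
  'r': 2
  's': 2
  'u': 1
Maximum count = 2
Most frequent = 'e', 'r', 's' (2 times each)


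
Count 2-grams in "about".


Word: "about" (length 5)
Number of 2-grams = length - 2 + 1 = 5 - 2 + 1
= 4


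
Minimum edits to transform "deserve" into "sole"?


Word 1: "deserve" (length 7)
Word 2: "sole" (length 4)
One optimal edit sequence (insert/delete/substitute each cost 1):
  1. delete 'd'  (+1)
  2. delete 'e'  (+1)
  3. keep 's'
  4. delete 'e'  (+1)
  5. substitute 'r' -> 'o'  (+1)
  6. substitute 'v' -> 'l'  (+1)
  7. keep 'e'
Total edit operations: 5
Edit distance = 5


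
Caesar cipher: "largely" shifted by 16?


Word: "largely"
Shift: 16
Each letter → (letter + shift) mod 26:
  'l' (11) + 16 = 1 → 'b'
  'a' (0) + 16 = 16 → 'q'
  'r' (17) + 16 = 7 → 'h'
  'g' (6) + 16 = 22 → 'w'
  'e' (4) + 16 = 20 → 'u'
  'l' (11) + 16 = 1 → 'b'
  'y' (24) + 16 = 14 → 'o'
Result = "bqhwubo"


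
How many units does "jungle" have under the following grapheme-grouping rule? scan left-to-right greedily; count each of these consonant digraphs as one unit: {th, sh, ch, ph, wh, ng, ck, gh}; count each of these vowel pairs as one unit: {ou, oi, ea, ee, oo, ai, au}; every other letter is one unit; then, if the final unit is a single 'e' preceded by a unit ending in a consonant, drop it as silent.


Word: "jungle" (6 letters)
Left-to-right scan:
  [1] 'j' (letter)
  [2] 'u' (letter)
  [3] 'ng' (digraph)
  [4] 'l' (letter)
  [5] 'e' (letter)
Units from scan: 5
Final unit is 'e' after a consonant -> drop as silent (-1)
Sound units = 4 units


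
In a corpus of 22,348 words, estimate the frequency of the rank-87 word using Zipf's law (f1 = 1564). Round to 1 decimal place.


Zipf's law: f(r) = f(1) / r
f(1) = 1564
f(87) = 1564 / 87
= 18.0 occurrences


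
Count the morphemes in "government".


Word: "government"
Morphemes: govern / -ment
Each morpheme carries meaning
= 2 morphemes


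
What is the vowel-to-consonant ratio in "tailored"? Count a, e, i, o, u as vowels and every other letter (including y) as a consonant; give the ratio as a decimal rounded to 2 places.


Word: "tailored"
Vowels (a,e,i,o,u): 4
Consonants: 4
Ratio = 4/4
= 1.00


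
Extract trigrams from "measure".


Word: "measure" (length 7)
Number of trigrams = 7 - 3 + 1 = 5
  Position 0: "mea"
  Position 1: "eas"
  Position 2: "asu"
  Position 3: "sur"
  Position 4: "ure"
Trigrams = "mea", "eas", "asu", "sur", "ure"


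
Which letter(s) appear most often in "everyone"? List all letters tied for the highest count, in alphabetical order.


Word: "everyone"
Letter counts:
  'e': 3
  'n': 1
  'o': 1
  'r': 1
  'v': 1
  'y': 1
Maximum count = 3
Most frequent = 'e' (3 times each)


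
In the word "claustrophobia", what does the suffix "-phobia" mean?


Suffix: -phobia
As in: claustrophobia -> claustro- + -phobia
Meaning = fear of


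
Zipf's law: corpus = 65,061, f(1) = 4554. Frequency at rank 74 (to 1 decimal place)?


Zipf's law: f(r) = f(1) / r
f(1) = 4554
f(74) = 4554 / 74
= 61.5 occurrences


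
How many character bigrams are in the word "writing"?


Word: "writing" (length 7)
Number of 2-grams = length - 2 + 1 = 7 - 2 + 1
= 6


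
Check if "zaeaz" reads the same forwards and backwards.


Word: "zaeaz"
Reversed: "zaeaz"
Forward == Backward? zaeaz == zaeaz
Palindrome = Yes


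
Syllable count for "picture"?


Word: "picture"
Syllable breakdown: pic-ture
Counting: 2 parts
= 2 syllables


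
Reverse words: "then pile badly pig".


Original: "then pile badly pig"
Words (1..n): then | pile | badly | pig
Reversed (n..1): pig | badly | pile | then
Result = "pig badly pile then"


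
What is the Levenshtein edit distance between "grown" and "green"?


Word 1: "grown" (length 5)
Word 2: "green" (length 5)
One optimal edit sequence (insert/delete/substitute each cost 1):
  1. keep 'g'
  2. keep 'r'
  3. substitute 'o' -> 'e'  (+1)
  4. substitute 'w' -> 'e'  (+1)
  5. keep 'n'
Total edit operations: 2
Edit distance = 2


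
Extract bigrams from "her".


Word: "her" (length 3)
Number of bigrams = 3 - 2 + 1 = 2
  Position 0: "he"
  Position 1: "er"
Bigrams = "he", "er"


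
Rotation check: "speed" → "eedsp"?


Word: "speed", Candidate: "eedsp"
Method: check if candidate is substring of word+word
"speedspeed" contains "eedsp"? Yes
Is rotation = Yes


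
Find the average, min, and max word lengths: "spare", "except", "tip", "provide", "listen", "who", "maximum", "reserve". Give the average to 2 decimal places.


Lengths: "spare"=5, "except"=6, "tip"=3, "provide"=7, "listen"=6, "who"=3, "maximum"=7, "reserve"=7
Sum = 44, Count = 8
Average = 44/8 = 5.50
= avg=5.50, min=3, max=7


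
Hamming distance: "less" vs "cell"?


Comparing character by character (same length = 4):
  Pos 0: 'l' vs 'c' !=
  Pos 1: 'e' vs 'e' =
  Pos 2: 's' vs 'l' !=
  Pos 3: 's' vs 'l' !=
Hamming distance = 3


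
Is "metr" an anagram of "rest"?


Word 1: "rest" → sorted: erst
Word 2: "metr" → sorted: emrt
Same letters? erst != emrt
Anagram = No


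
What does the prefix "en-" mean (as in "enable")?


Prefix: en-
Example: enable = en- + able
Meaning = cause to / put into


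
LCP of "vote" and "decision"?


Word 1: "vote"
Word 2: "decision"
Comparing from start:
  Pos 0: 'v' != 'd' (stop)
LCP = "" (length 0)


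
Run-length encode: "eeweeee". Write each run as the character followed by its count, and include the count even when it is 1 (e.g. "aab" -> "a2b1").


String: "eeweeee"
Scanning for consecutive runs:
  'e' x 2
  'w' x 1
  'e' x 4
RLE = "e2w1e4"


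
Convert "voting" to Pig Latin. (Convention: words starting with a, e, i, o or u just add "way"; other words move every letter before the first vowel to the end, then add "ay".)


Word: "voting"
Starts with consonant(s) → move to end, add 'ay'
Consonant cluster: "v"
Pig Latin = "otingvay"


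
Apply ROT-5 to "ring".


Word: "ring"
Shift: 5
Each letter → (letter + shift) mod 26:
  'r' (17) + 5 = 22 → 'w'
  'i' (8) + 5 = 13 → 'n'
  'n' (13) + 5 = 18 → 's'
  'g' (6) + 5 = 11 → 'l'
Result = "wnsl"


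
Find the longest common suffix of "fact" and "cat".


Word 1: "fact"
Word 2: "cat"
Comparing from end:
  Pos -1: 't' == 't'
  Pos -2: 'c' != 'a' (stop)
LCS = "t" (length 1)


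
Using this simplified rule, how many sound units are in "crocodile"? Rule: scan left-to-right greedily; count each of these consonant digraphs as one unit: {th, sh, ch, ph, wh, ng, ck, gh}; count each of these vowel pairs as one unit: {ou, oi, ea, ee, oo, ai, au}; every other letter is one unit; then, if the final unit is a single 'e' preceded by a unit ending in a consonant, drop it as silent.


Word: "crocodile" (9 letters)
Left-to-right scan:
  [1] 'c' (letter)
  [2] 'r' (letter)
  [3] 'o' (letter)
  [4] 'c' (letter)
  [5] 'o' (letter)
  [6] 'd' (letter)
  [7] 'i' (letter)
  [8] 'l' (letter)
  [9] 'e' (letter)
Units from scan: 9
Final unit is 'e' after a consonant -> drop as silent (-1)
Sound units = 8 units


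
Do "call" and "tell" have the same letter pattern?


Pattern of "call": [0, 1, 2, 2]
Pattern of "tell": [0, 1, 2, 2]
Patterns match
Same pattern = Yes


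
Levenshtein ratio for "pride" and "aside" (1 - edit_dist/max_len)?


Word 1: "pride" (length 5)
Word 2: "aside" (length 5)
One optimal edit sequence:
  1. substitute 'p' -> 'a'  (+1)
  2. substitute 'r' -> 's'  (+1)
  3. keep 'i'
  4. keep 'd'
  5. keep 'e'
Edit distance = 2
Max length = max(5, 5) = 5
Similarity = 1 - 2/5
= 0.6000


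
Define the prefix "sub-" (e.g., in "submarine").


Prefix: sub-
As in: submarine -> sub- + marine
Meaning = under / below


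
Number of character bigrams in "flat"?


Word: "flat" (length 4)
Number of 2-grams = length - 2 + 1 = 4 - 2 + 1
= 3


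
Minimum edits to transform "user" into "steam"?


Word 1: "user" (length 4)
Word 2: "steam" (length 5)
One optimal edit sequence (insert/delete/substitute each cost 1):
  1. substitute 'u' -> 's'  (+1)
  2. substitute 's' -> 't'  (+1)
  3. keep 'e'
  4. insert 'a'  (+1)
  5. substitute 'r' -> 'm'  (+1)
Total edit operations: 4
Edit distance = 4


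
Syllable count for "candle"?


Word: "candle"
Syllable breakdown: can | dle
Counting: 2 parts
= 2 syllables


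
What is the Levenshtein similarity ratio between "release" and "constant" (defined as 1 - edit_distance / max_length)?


Word 1: "release" (length 7)
Word 2: "constant" (length 8)
One optimal edit sequence:
  1. insert 'c'  (+1)
  2. substitute 'r' -> 'o'  (+1)
  3. substitute 'e' -> 'n'  (+1)
  4. substitute 'l' -> 's'  (+1)
  5. substitute 'e' -> 't'  (+1)
  6. keep 'a'
  7. substitute 's' -> 'n'  (+1)
  8. substitute 'e' -> 't'  (+1)
Edit distance = 7
Max length = max(7, 8) = 8
Similarity = 1 - 7/8
= 0.1250


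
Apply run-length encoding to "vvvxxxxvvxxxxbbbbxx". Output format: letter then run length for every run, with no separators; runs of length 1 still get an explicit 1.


String: "vvvxxxxvvxxxxbbbbxx"
Scanning for consecutive runs:
  'v' x 3
  'x' x 4
  'v' x 2
  'x' x 4
  'b' x 4
  'x' x 2
RLE = "v3x4v2x4b4x2"


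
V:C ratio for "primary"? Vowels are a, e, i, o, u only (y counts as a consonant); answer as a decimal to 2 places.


Word: "primary"
Vowels (a,e,i,o,u): 2
Consonants: 5
Ratio = 2/5
= 0.40


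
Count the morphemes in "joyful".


Word: "joyful"
Morphemes: joy + -ful
Each morpheme carries meaning
= 2 morphemes


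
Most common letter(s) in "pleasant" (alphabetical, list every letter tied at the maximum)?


Word: "pleasant"
Letter counts:
  'a': 2
  'e': 1
  'l': 1
  'n': 1
  'p': 1
  's': 1
  't': 1
Maximum count = 2
Most frequent = 'a' (2 times each)


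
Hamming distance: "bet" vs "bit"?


Comparing character by character (same length = 3):
  Pos 0: 'b' vs 'b' =
  Pos 1: 'e' vs 'i' !=
  Pos 2: 't' vs 't' =
Hamming distance = 1


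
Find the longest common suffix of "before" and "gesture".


Word 1: "before"
Word 2: "gesture"
Comparing from end:
  Pos -1: 'e' == 'e'
  Pos -2: 'r' == 'r'
  Pos -3: 'o' != 'u' (stop)
LCS = "re" (length 2)


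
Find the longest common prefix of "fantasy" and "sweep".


Word 1: "fantasy"
Word 2: "sweep"
Comparing from start:
  Pos 0: 'f' != 's' (stop)
LCP = "" (length 0)


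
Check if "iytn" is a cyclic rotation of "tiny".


Word: "tiny", Candidate: "iytn"
Method: check if candidate is substring of word+word
"tinytiny" contains "iytn"? No
Is rotation = No


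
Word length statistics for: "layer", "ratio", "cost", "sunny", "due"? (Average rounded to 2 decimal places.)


Lengths: "layer"=5, "ratio"=5, "cost"=4, "sunny"=5, "due"=3
Sum = 22, Count = 5
Average = 22/5 = 4.40
= avg=4.40, min=3, max=5


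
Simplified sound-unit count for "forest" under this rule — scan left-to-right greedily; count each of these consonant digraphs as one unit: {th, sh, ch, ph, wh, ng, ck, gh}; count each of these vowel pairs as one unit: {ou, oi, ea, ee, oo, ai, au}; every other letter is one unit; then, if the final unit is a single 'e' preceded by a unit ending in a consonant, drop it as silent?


Word: "forest" (6 letters)
Left-to-right scan:
  (1) 'f' (letter)
  (2) 'o' (letter)
  (3) 'r' (letter)
  (4) 'e' (letter)
  (5) 's' (letter)
  (6) 't' (letter)
Units from scan: 6
Sound units = 6 units


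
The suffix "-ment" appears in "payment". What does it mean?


Suffix: -ment
Example: payment (pay + -ment)
Meaning = result of action


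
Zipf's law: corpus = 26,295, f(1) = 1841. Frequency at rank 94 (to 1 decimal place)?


Zipf's law: f(r) = f(1) / r
f(1) = 1841
f(94) = 1841 / 94
= 19.6 occurrences


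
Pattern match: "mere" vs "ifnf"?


Pattern of "mere": [0, 1, 2, 1]
Pattern of "ifnf": [0, 1, 2, 1]
Patterns match
Same pattern = Yes


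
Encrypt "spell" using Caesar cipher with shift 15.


Word: "spell"
Shift: 15
Each letter → (letter + shift) mod 26:
  's' (18) + 15 = 7 → 'h'
  'p' (15) + 15 = 4 → 'e'
  'e' (4) + 15 = 19 → 't'
  'l' (11) + 15 = 0 → 'a'
  'l' (11) + 15 = 0 → 'a'
Result = "hetaa"


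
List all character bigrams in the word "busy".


Word: "busy" (length 4)
Number of bigrams = 4 - 2 + 1 = 3
  Position 0: "bu"
  Position 1: "us"
  Position 2: "sy"
Bigrams = "bu", "us", "sy"


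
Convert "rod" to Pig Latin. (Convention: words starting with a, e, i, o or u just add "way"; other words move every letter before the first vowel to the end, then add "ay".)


Word: "rod"
Starts with consonant(s) → move to end, add 'ay'
Consonant cluster: "r"
Pig Latin = "odray"


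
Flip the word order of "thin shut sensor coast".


Original: "thin shut sensor coast"
Words (1..n): thin | shut | sensor | coast
Reversed (n..1): coast | sensor | shut | thin
Result = "coast sensor shut thin"


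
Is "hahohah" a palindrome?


Word: "hahohah"
Reversed: "hahohah"
Forward == Backward? hahohah == hahohah
Palindrome = Yes


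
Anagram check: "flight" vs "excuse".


Word 1: "flight" → sorted: fghilt
Word 2: "excuse" → sorted: ceesux
Same letters? fghilt != ceesux
Anagram = No


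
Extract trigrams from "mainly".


Word: "mainly" (length 6)
Number of trigrams = 6 - 3 + 1 = 4
  Position 0: "mai"
  Position 1: "ain"
  Position 2: "inl"
  Position 3: "nly"
Trigrams = "mai", "ain", "inl", "nly"


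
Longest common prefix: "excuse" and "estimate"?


Word 1: "excuse"
Word 2: "estimate"
Comparing from start:
  Pos 0: 'e' == 'e'
  Pos 1: 'x' != 's' (stop)
LCP = "e" (length 1)


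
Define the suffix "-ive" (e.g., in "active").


Suffix: -ive
Example: active (act + -ive)
Meaning = tending to


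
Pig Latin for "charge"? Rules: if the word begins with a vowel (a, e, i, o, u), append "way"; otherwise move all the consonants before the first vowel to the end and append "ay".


Word: "charge"
Starts with consonant(s) → move to end, add 'ay'
Consonant cluster: "ch"
Pig Latin = "argechay"


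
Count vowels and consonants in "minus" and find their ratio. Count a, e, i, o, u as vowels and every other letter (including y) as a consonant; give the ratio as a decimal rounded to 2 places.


Word: "minus"
Vowels (a,e,i,o,u): 2
Consonants: 3
Ratio = 2/3
= 0.67


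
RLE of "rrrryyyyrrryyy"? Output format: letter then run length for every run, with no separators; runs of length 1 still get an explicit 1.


String: "rrrryyyyrrryyy"
Scanning for consecutive runs:
  'r' x 4
  'y' x 4
  'r' x 3
  'y' x 3
RLE = "r4y4r3y3"


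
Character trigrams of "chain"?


Word: "chain" (length 5)
Number of trigrams = 5 - 3 + 1 = 3
  Position 0: "cha"
  Position 1: "hai"
  Position 2: "ain"
Trigrams = "cha", "hai", "ain"


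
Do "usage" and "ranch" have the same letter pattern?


Pattern of "usage": [0, 1, 2, 3, 4]
Pattern of "ranch": [0, 1, 2, 3, 4]
Patterns match
Same pattern = Yes


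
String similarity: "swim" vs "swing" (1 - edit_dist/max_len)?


Word 1: "swim" (length 4)
Word 2: "swing" (length 5)
One optimal edit sequence:
  1. keep 's'
  2. keep 'w'
  3. keep 'i'
  4. insert 'n'  (+1)
  5. substitute 'm' -> 'g'  (+1)
Edit distance = 2
Max length = max(4, 5) = 5
Similarity = 1 - 2/5
= 0.6000


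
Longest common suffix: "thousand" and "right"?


Word 1: "thousand"
Word 2: "right"
Comparing from end:
  Pos -1: 'd' != 't' (stop)
LCS = "" (length 0)


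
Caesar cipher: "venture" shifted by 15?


Word: "venture"
Shift: 15
Each letter → (letter + shift) mod 26:
  'v' (21) + 15 = 10 → 'k'
  'e' (4) + 15 = 19 → 't'
  'n' (13) + 15 = 2 → 'c'
  't' (19) + 15 = 8 → 'i'
  'u' (20) + 15 = 9 → 'j'
  'r' (17) + 15 = 6 → 'g'
  'e' (4) + 15 = 19 → 't'
Result = "ktcijgt"


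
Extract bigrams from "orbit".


Word: "orbit" (length 5)
Number of bigrams = 5 - 2 + 1 = 4
  Position 0: "or"
  Position 1: "rb"
  Position 2: "bi"
  Position 3: "it"
Bigrams = "or", "rb", "bi", "it"


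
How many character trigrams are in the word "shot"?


Word: "shot" (length 4)
Number of 3-grams = length - 3 + 1 = 4 - 3 + 1
= 2


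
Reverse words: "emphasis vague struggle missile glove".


Original: "emphasis vague struggle missile glove"
Words (1..n): emphasis | vague | struggle | missile | glove
Reversed (n..1): glove | missile | struggle | vague | emphasis
Result = "glove missile struggle vague emphasis"


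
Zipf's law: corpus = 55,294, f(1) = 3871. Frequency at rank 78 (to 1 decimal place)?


Zipf's law: f(r) = f(1) / r
f(1) = 3871
f(78) = 3871 / 78
= 49.6 occurrences


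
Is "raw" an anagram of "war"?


Word 1: "war" → sorted: arw
Word 2: "raw" → sorted: arw
Same letters? arw == arw
Anagram = Yes


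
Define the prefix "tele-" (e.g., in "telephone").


Prefix: tele-
Example: telephone = tele- + phone
Meaning = distant


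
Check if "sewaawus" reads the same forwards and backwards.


Word: "sewaawus"
Reversed: "suwaawes"
Forward == Backward? sewaawus != suwaawes
Palindrome = No


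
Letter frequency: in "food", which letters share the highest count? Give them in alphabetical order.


Word: "food"
Letter counts:
  'd': 1
  'f': 1
  'o': 2
Maximum count = 2
Most frequent = 'o' (2 times each)


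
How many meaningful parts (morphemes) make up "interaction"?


Word: "interaction"
Morphemes: inter- / act / -ion
Each morpheme carries meaning
= 3 morphemes


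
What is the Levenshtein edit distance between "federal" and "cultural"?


Word 1: "federal" (length 7)
Word 2: "cultural" (length 8)
One optimal edit sequence (insert/delete/substitute each cost 1):
  1. insert 'c'  (+1)
  2. substitute 'f' -> 'u'  (+1)
  3. substitute 'e' -> 'l'  (+1)
  4. substitute 'd' -> 't'  (+1)
  5. substitute 'e' -> 'u'  (+1)
  6. keep 'r'
  7. keep 'a'
  8. keep 'l'
Total edit operations: 5
Edit distance = 5


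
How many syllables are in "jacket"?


Word: "jacket"
Syllable breakdown: jack-et
Counting: 2 parts
= 2 syllables


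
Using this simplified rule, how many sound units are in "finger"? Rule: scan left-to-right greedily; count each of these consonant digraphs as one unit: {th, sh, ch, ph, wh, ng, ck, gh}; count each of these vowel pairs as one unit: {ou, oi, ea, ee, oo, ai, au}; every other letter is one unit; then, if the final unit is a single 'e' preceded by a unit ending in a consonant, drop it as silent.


Word: "finger" (6 letters)
Left-to-right scan:
  1. 'f' (letter)
  2. 'i' (letter)
  3. 'ng' (digraph)
  4. 'e' (letter)
  5. 'r' (letter)
Units from scan: 5
Sound units = 5 units


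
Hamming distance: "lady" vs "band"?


Comparing character by character (same length = 4):
  Pos 0: 'l' vs 'b' !=
  Pos 1: 'a' vs 'a' =
  Pos 2: 'd' vs 'n' !=
  Pos 3: 'y' vs 'd' !=
Hamming distance = 3


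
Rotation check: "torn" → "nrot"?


Word: "torn", Candidate: "nrot"
Method: check if candidate is substring of word+word
"torntorn" contains "nrot"? No
Is rotation = No


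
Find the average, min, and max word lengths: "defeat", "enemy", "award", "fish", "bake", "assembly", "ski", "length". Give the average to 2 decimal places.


Lengths: "defeat"=6, "enemy"=5, "award"=5, "fish"=4, "bake"=4, "assembly"=8, "ski"=3, "length"=6
Sum = 41, Count = 8
Average = 41/8 = 5.13
= avg=5.13, min=3, max=8


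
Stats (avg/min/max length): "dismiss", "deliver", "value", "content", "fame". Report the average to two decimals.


Lengths: "dismiss"=7, "deliver"=7, "value"=5, "content"=7, "fame"=4
Sum = 30, Count = 5
Average = 30/5 = 6.00
= avg=6.00, min=4, max=7


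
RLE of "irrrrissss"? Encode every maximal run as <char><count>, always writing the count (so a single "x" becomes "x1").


String: "irrrrissss"
Scanning for consecutive runs:
  'i' x 1
  'r' x 4
  'i' x 1
  's' x 4
RLE = "i1r4i1s4"


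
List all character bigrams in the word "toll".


Word: "toll" (length 4)
Number of bigrams = 4 - 2 + 1 = 3
  Position 0: "to"
  Position 1: "ol"
  Position 2: "ll"
Bigrams = "to", "ol", "ll"


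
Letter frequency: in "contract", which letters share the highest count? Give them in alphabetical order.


Word: "contract"
Letter counts:
  'a': 1
  'c': 2
  'n': 1
  'o': 1
  'r': 1
  't': 2
Maximum count = 2
Most frequent = 'c', 't' (2 times each)


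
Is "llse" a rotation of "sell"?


Word: "sell", Candidate: "llse"
Method: check if candidate is substring of word+word
"sellsell" contains "llse"? Yes
Is rotation = Yes


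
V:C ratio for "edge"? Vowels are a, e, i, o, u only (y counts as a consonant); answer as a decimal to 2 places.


Word: "edge"
Vowels (a,e,i,o,u): 2
Consonants: 2
Ratio = 2/2
= 1.00


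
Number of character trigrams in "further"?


Word: "further" (length 7)
Number of 3-grams = length - 3 + 1 = 7 - 3 + 1
= 5


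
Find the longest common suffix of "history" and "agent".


Word 1: "history"
Word 2: "agent"
Comparing from end:
  Pos -1: 'y' != 't' (stop)
LCS = "" (length 0)


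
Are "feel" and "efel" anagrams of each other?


Word 1: "feel" → sorted: eefl
Word 2: "efel" → sorted: eefl
Same letters? eefl == eefl
Anagram = Yes


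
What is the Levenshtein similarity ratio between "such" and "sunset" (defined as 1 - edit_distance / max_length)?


Word 1: "such" (length 4)
Word 2: "sunset" (length 6)
One optimal edit sequence:
  1. keep 's'
  2. keep 'u'
  3. insert 'n'  (+1)
  4. insert 's'  (+1)
  5. substitute 'c' -> 'e'  (+1)
  6. substitute 'h' -> 't'  (+1)
Edit distance = 4
Max length = max(4, 6) = 6
Similarity = 1 - 4/6
= 0.3333


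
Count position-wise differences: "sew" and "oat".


Comparing character by character (same length = 3):
  Pos 0: 's' vs 'o' !=
  Pos 1: 'e' vs 'a' !=
  Pos 2: 'w' vs 't' !=
Hamming distance = 3


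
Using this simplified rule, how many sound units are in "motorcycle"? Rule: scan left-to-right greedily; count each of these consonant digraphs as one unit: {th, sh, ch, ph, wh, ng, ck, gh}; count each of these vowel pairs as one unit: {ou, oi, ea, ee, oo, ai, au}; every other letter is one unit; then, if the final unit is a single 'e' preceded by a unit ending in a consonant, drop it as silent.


Word: "motorcycle" (10 letters)
Left-to-right scan:
  [1] 'm' (letter)
  [2] 'o' (letter)
  [3] 't' (letter)
  [4] 'o' (letter)
  [5] 'r' (letter)
  [6] 'c' (letter)
  [7] 'y' (letter)
  [8] 'c' (letter)
  [9] 'l' (letter)
  [10] 'e' (letter)
Units from scan: 10
Final unit is 'e' after a consonant -> drop as silent (-1)
Sound units = 9 units


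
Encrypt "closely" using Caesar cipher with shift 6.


Word: "closely"
Shift: 6
Each letter → (letter + shift) mod 26:
  'c' (2) + 6 = 8 → 'i'
  'l' (11) + 6 = 17 → 'r'
  'o' (14) + 6 = 20 → 'u'
  's' (18) + 6 = 24 → 'y'
  'e' (4) + 6 = 10 → 'k'
  'l' (11) + 6 = 17 → 'r'
  'y' (24) + 6 = 4 → 'e'
Result = "iruykre"


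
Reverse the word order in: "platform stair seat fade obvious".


Original: "platform stair seat fade obvious"
Words (1..n): platform | stair | seat | fade | obvious
Reversed (n..1): obvious | fade | seat | stair | platform
Result = "obvious fade seat stair platform"


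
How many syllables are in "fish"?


Word: "fish"
Syllable breakdown: fish
Counting: 1 part
= 1 syllable


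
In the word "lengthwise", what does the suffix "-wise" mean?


Suffix: -wise
Example: lengthwise = length + -wise
Meaning = in the manner of


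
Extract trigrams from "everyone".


Word: "everyone" (length 8)
Number of trigrams = 8 - 3 + 1 = 6
  Position 0: "eve"
  Position 1: "ver"
  Position 2: "ery"
  Position 3: "ryo"
  Position 4: "yon"
  Position 5: "one"
Trigrams = "eve", "ver", "ery", "ryo", "yon", "one"


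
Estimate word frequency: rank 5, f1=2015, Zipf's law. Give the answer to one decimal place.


Zipf's law: f(r) = f(1) / r
f(1) = 2015
f(5) = 2015 / 5
= 403.0 occurrences


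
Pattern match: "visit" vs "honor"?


Pattern of "visit": [0, 1, 2, 1, 3]
Pattern of "honor": [0, 1, 2, 1, 3]
Patterns match
Same pattern = Yes


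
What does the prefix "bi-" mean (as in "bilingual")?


Prefix: bi-
Example: bilingual = bi- + lingual
Meaning = two


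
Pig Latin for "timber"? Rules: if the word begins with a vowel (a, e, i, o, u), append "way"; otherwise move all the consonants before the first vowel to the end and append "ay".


Word: "timber"
Starts with consonant(s) → move to end, add 'ay'
Consonant cluster: "t"
Pig Latin = "imbertay"


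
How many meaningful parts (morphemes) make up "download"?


Word: "download"
Morphemes: down- | load
Each morpheme carries meaning
= 2 morphemes


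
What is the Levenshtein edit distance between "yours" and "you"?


Word 1: "yours" (length 5)
Word 2: "you" (length 3)
One optimal edit sequence (insert/delete/substitute each cost 1):
  1. keep 'y'
  2. keep 'o'
  3. keep 'u'
  4. delete 'r'  (+1)
  5. delete 's'  (+1)
Total edit operations: 2
Edit distance = 2


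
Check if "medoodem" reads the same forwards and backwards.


Word: "medoodem"
Reversed: "medoodem"
Forward == Backward? medoodem == medoodem
Palindrome = Yes


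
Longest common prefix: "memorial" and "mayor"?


Word 1: "memorial"
Word 2: "mayor"
Comparing from start:
  Pos 0: 'm' == 'm'
  Pos 1: 'e' != 'a' (stop)
LCP = "m" (length 1)


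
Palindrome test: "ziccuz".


Word: "ziccuz"
Reversed: "zucciz"
Forward == Backward? ziccuz != zucciz
Palindrome = No


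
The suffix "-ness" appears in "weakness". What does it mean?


Suffix: -ness
As in: weakness -> weak + -ness
Meaning = state of being


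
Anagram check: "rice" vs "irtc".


Word 1: "rice" → sorted: ceir
Word 2: "irtc" → sorted: cirt
Same letters? ceir != cirt
Anagram = No


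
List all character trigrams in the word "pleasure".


Word: "pleasure" (length 8)
Number of trigrams = 8 - 3 + 1 = 6
  Position 0: "ple"
  Position 1: "lea"
  Position 2: "eas"
  Position 3: "asu"
  Position 4: "sur"
  Position 5: "ure"
Trigrams = "ple", "lea", "eas", "asu", "sur", "ure"


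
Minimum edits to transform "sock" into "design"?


Word 1: "sock" (length 4)
Word 2: "design" (length 6)
One optimal edit sequence (insert/delete/substitute each cost 1):
  1. insert 'd'  (+1)
  2. insert 'e'  (+1)
  3. keep 's'
  4. substitute 'o' -> 'i'  (+1)
  5. substitute 'c' -> 'g'  (+1)
  6. substitute 'k' -> 'n'  (+1)
Total edit operations: 5
Edit distance = 5


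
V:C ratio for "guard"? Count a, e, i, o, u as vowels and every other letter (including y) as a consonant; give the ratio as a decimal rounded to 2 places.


Word: "guard"
Vowels (a,e,i,o,u): 2
Consonants: 3
Ratio = 2/3
= 0.67


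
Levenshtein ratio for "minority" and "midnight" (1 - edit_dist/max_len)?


Word 1: "minority" (length 8)
Word 2: "midnight" (length 8)
One optimal edit sequence:
  1. keep 'm'
  2. keep 'i'
  3. insert 'd'  (+1)
  4. keep 'n'
  5. substitute 'o' -> 'i'  (+1)
  6. substitute 'r' -> 'g'  (+1)
  7. substitute 'i' -> 'h'  (+1)
  8. keep 't'
  9. delete 'y'  (+1)
Edit distance = 5
Max length = max(8, 8) = 8
Similarity = 1 - 5/8
= 0.3750


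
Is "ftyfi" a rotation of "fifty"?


Word: "fifty", Candidate: "ftyfi"
Method: check if candidate is substring of word+word
"fiftyfifty" contains "ftyfi"? Yes
Is rotation = Yes


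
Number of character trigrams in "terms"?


Word: "terms" (length 5)
Number of 3-grams = length - 3 + 1 = 5 - 3 + 1
= 3


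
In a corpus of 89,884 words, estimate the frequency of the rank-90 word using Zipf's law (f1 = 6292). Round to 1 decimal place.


Zipf's law: f(r) = f(1) / r
f(1) = 6292
f(90) = 6292 / 90
= 69.9 occurrences


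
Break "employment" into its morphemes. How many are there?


Word: "employment"
Morphemes: employ + -ment
Each morpheme carries meaning
= 2 morphemes


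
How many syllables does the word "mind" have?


Word: "mind"
Syllable breakdown: mind
Counting: 1 part
= 1 syllable


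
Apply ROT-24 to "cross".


Word: "cross"
Shift: 24
Each letter → (letter + shift) mod 26:
  'c' (2) + 24 = 0 → 'a'
  'r' (17) + 24 = 15 → 'p'
  'o' (14) + 24 = 12 → 'm'
  's' (18) + 24 = 16 → 'q'
  's' (18) + 24 = 16 → 'q'
Result = "apmqq"


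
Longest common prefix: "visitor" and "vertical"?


Word 1: "visitor"
Word 2: "vertical"
Comparing from start:
  Pos 0: 'v' == 'v'
  Pos 1: 'i' != 'e' (stop)
LCP = "v" (length 1)


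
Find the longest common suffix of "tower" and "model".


Word 1: "tower"
Word 2: "model"
Comparing from end:
  Pos -1: 'r' != 'l' (stop)
LCS = "" (length 0)


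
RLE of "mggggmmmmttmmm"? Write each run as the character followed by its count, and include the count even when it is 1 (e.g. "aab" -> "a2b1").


String: "mggggmmmmttmmm"
Scanning for consecutive runs:
  'm' x 1
  'g' x 4
  'm' x 4
  't' x 2
  'm' x 3
RLE = "m1g4m4t2m3"


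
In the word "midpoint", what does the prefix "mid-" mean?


Prefix: mid-
Example: midpoint (mid- + point)
Meaning = middle


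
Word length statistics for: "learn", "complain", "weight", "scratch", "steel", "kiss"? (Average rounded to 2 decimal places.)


Lengths: "learn"=5, "complain"=8, "weight"=6, "scratch"=7, "steel"=5, "kiss"=4
Sum = 35, Count = 6
Average = 35/6 = 5.83
= avg=5.83, min=4, max=8


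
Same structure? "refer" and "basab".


Pattern of "refer": [0, 1, 2, 1, 0]
Pattern of "basab": [0, 1, 2, 1, 0]
Patterns match
Same pattern = Yes


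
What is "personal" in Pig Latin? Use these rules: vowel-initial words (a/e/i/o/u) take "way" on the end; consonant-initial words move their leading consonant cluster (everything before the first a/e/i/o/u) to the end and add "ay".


Word: "personal"
Starts with consonant(s) → move to end, add 'ay'
Consonant cluster: "p"
Pig Latin = "ersonalpay"


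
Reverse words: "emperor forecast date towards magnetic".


Original: "emperor forecast date towards magnetic"
Words (1..n): emperor | forecast | date | towards | magnetic
Reversed (n..1): magnetic | towards | date | forecast | emperor
Result = "magnetic towards date forecast emperor"


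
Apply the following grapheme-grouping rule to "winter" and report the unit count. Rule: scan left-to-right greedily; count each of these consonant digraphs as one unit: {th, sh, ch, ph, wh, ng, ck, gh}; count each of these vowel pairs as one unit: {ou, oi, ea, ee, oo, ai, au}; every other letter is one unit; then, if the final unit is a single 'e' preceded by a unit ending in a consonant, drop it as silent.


Word: "winter" (6 letters)
Left-to-right scan:
  [1] 'w' (letter)
  [2] 'i' (letter)
  [3] 'n' (letter)
  [4] 't' (letter)
  [5] 'e' (letter)
  [6] 'r' (letter)
Units from scan: 6
Sound units = 6 units


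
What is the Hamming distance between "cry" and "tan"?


Comparing character by character (same length = 3):
  Pos 0: 'c' vs 't' !=
  Pos 1: 'r' vs 'a' !=
  Pos 2: 'y' vs 'n' !=
Hamming distance = 3


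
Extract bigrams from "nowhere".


Word: "nowhere" (length 7)
Number of bigrams = 7 - 2 + 1 = 6
  Position 0: "no"
  Position 1: "ow"
  Position 2: "wh"
  Position 3: "he"
  Position 4: "er"
  Position 5: "re"
Bigrams = "no", "ow", "wh", "he", "er", "re"


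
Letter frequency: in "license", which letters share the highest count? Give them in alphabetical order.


Word: "license"
Letter counts:
  'c': 1
  'e': 2
  'i': 1
  'l': 1
  'n': 1
  's': 1
Maximum count = 2
Most frequent = 'e' (2 times each)


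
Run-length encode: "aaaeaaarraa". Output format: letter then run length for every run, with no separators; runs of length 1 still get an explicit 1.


String: "aaaeaaarraa"
Scanning for consecutive runs:
  'a' x 3
  'e' x 1
  'a' x 3
  'r' x 2
  'a' x 2
RLE = "a3e1a3r2a2"


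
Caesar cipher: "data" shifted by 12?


Word: "data"
Shift: 12
Each letter → (letter + shift) mod 26:
  'd' (3) + 12 = 15 → 'p'
  'a' (0) + 12 = 12 → 'm'
  't' (19) + 12 = 5 → 'f'
  'a' (0) + 12 = 12 → 'm'
Result = "pmfm"


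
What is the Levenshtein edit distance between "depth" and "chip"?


Word 1: "depth" (length 5)
Word 2: "chip" (length 4)
One optimal edit sequence (insert/delete/substitute each cost 1):
  1. delete 'd'  (+1)
  2. substitute 'e' -> 'c'  (+1)
  3. substitute 'p' -> 'h'  (+1)
  4. substitute 't' -> 'i'  (+1)
  5. substitute 'h' -> 'p'  (+1)
Total edit operations: 5
Edit distance = 5


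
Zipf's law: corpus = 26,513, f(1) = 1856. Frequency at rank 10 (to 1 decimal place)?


Zipf's law: f(r) = f(1) / r
f(1) = 1856
f(10) = 1856 / 10
= 185.6 occurrences


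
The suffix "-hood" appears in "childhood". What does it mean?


Suffix: -hood
Example: childhood = child + -hood
Meaning = state / condition


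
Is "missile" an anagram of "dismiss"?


Word 1: "dismiss" → sorted: diimsss
Word 2: "missile" → sorted: eiilmss
Same letters? diimsss != eiilmss
Anagram = No


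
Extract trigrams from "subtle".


Word: "subtle" (length 6)
Number of trigrams = 6 - 3 + 1 = 4
  Position 0: "sub"
  Position 1: "ubt"
  Position 2: "btl"
  Position 3: "tle"
Trigrams = "sub", "ubt", "btl", "tle"


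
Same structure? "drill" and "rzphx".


Pattern of "drill": [0, 1, 2, 3, 3]
Pattern of "rzphx": [0, 1, 2, 3, 4]
Patterns do not match
Same pattern = No


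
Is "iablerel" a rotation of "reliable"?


Word: "reliable", Candidate: "iablerel"
Method: check if candidate is substring of word+word
"reliablereliable" contains "iablerel"? Yes
Is rotation = Yes


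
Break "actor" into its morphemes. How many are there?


Word: "actor"
Morphemes: act | -or
Each morpheme carries meaning
= 2 morphemes


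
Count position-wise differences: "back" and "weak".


Comparing character by character (same length = 4):
  Pos 0: 'b' vs 'w' !=
  Pos 1: 'a' vs 'e' !=
  Pos 2: 'c' vs 'a' !=
  Pos 3: 'k' vs 'k' =
Hamming distance = 3


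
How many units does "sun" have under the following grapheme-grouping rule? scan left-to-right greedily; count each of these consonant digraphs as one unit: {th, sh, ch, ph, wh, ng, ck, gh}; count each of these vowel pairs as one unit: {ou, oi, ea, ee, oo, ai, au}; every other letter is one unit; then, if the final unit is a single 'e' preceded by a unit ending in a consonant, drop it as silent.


Word: "sun" (3 letters)
Left-to-right scan:
  1. 's' (letter)
  2. 'u' (letter)
  3. 'n' (letter)
Units from scan: 3
Sound units = 3 units


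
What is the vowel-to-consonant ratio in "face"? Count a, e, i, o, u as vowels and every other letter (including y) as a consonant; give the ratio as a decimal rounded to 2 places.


Word: "face"
Vowels (a,e,i,o,u): 2
Consonants: 2
Ratio = 2/2
= 1.00


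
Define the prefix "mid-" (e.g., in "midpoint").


Prefix: mid-
Example: midpoint (mid- + point)
Meaning = middle


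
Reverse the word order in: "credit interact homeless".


Original: "credit interact homeless"
Words (1..n): credit | interact | homeless
Reversed (n..1): homeless | interact | credit
Result = "homeless interact credit"


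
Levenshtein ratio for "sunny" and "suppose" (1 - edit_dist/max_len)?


Word 1: "sunny" (length 5)
Word 2: "suppose" (length 7)
One optimal edit sequence:
  1. keep 's'
  2. keep 'u'
  3. insert 'p'  (+1)
  4. insert 'p'  (+1)
  5. substitute 'n' -> 'o'  (+1)
  6. substitute 'n' -> 's'  (+1)
  7. substitute 'y' -> 'e'  (+1)
Edit distance = 5
Max length = max(5, 7) = 7
Similarity = 1 - 5/7
= 0.2857


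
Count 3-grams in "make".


Word: "make" (length 4)
Number of 3-grams = length - 3 + 1 = 4 - 3 + 1
= 2


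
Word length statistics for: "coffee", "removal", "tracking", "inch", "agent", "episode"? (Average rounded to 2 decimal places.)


Lengths: "coffee"=6, "removal"=7, "tracking"=8, "inch"=4, "agent"=5, "episode"=7
Sum = 37, Count = 6
Average = 37/6 = 6.17
= avg=6.17, min=4, max=8


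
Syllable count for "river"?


Word: "river"
Syllable breakdown: riv | er
Counting: 2 parts
= 2 syllables


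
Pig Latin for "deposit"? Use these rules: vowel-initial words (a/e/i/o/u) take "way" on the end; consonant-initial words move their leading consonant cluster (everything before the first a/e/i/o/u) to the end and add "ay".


Word: "deposit"
Starts with consonant(s) → move to end, add 'ay'
Consonant cluster: "d"
Pig Latin = "epositday"
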